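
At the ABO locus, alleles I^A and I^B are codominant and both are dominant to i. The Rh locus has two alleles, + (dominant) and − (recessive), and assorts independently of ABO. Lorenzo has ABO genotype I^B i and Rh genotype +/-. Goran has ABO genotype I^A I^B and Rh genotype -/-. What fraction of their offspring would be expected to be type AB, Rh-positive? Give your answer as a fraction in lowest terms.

ABO cross I^B i × I^A I^B → offspring phenotypes: 1/4 A, 1/2 B, 1/4 AB.
Rh cross +/- × -/- → 1/2 Rh+, 1/2 Rh-.
Independent loci: P(type AB, Rh-positive) = 1/4 × 1/2 = 1/8.

1/8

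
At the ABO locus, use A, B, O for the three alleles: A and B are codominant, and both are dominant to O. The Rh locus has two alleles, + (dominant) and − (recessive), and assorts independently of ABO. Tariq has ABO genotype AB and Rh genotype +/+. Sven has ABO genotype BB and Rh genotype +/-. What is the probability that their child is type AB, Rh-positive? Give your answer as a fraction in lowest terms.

ABO cross AB × BB → offspring phenotypes: 1/2 B, 1/2 AB.
Rh cross +/+ × +/- → 1 Rh+.
Independent loci: P(type AB, Rh-positive) = 1/2 × 1 = 1/2.

1/2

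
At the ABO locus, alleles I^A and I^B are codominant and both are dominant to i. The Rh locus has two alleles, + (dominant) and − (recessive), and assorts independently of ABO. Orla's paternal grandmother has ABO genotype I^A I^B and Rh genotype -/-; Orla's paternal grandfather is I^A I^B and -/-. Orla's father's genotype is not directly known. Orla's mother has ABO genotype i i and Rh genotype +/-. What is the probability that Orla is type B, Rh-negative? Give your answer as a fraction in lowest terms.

Orla's father's ABO genotype from I^A I^B × I^A I^B: 1/4 I^A I^A, 1/2 I^A I^B, 1/4 I^B I^B.
Crossing each possibility with the mother i i and summing P(type B): 1/4·0 + 1/2·1/2 + 1/4·1 = 1/2.
Similarly for Rh via the father's Rh distribution: P(Rh-) = 1/2.
Independent loci: 1/2 × 1/2 = 1/4.

1/4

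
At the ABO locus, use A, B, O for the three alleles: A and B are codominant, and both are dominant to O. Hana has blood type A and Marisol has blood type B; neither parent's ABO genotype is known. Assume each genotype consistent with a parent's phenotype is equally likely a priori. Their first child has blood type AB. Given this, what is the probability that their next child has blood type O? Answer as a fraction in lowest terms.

1/36

Possible genotypes: Hana ∈ {AA, AO}; Marisol ∈ {BB, BO}.
Weight each parental genotype pair by prior × P(type-AB child):
  AA × BB: posterior weight 4/9; P(next child type O) = 0.
  AA × BO: posterior weight 2/9; P(next child type O) = 0.
  AO × BB: posterior weight 2/9; P(next child type O) = 0.
  AO × BO: posterior weight 1/9; P(next child type O) = 1/4.
Weighted sum = 1/36.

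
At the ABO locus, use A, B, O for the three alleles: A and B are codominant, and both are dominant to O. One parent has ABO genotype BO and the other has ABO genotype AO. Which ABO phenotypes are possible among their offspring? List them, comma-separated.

O, A, B, AB

Gametes from BO × AO give offspring ABO genotypes AB, AO, BO, OO, i.e. phenotypes O, A, B, AB.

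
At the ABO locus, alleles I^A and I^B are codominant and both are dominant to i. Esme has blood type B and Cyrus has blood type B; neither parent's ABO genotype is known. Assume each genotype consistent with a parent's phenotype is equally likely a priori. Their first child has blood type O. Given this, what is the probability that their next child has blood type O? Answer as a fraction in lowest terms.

1/4

Possible genotypes: Esme ∈ {I^B I^B, I^B i}; Cyrus ∈ {I^B I^B, I^B i}.
Weight each parental genotype pair by prior × P(type-O child):
  I^B i × I^B i: posterior weight 1; P(next child type O) = 1/4.
Weighted sum = 1/4.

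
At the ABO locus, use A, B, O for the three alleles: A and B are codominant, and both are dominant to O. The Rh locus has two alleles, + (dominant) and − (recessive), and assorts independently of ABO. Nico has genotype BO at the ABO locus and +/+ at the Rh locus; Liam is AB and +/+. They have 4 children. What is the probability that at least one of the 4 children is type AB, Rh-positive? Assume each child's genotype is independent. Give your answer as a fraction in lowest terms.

175/256

ABO cross BO × AB → 1/4 A, 1/2 B, 1/4 AB.
Rh cross +/+ × +/+ → 1 Rh+; so P(type AB, Rh-positive) = 1/4 × 1 = 1/4 per child.
P(none) = (3/4)^4 = 81/256; P(at least one) = 1 − 81/256 = 175/256.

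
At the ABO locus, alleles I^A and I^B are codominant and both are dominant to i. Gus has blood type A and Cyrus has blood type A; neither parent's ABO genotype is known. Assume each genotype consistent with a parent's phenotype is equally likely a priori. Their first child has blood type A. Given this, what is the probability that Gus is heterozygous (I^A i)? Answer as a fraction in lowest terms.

7/15

Possible genotypes: Gus ∈ {I^A I^A, I^A i}; Cyrus ∈ {I^A I^A, I^A i}.
Weight each parental genotype pair by prior × P(type-A child):
  I^A I^A × I^A I^A: posterior weight 4/15.
  I^A I^A × I^A i: posterior weight 4/15.
  I^A i × I^A I^A: posterior weight 4/15.
  I^A i × I^A i: posterior weight 1/5.
Sum the posterior weight over pairs where Gus is I^A i: 7/15.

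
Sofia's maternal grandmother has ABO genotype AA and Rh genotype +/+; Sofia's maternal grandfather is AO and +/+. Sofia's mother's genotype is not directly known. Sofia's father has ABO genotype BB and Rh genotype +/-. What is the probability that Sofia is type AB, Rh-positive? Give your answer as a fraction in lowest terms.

Sofia's mother's ABO genotype from AA × AO: 1/2 AA, 1/2 AO.
Crossing each possibility with the father BB and summing P(type AB): 1/2·1 + 1/2·1/2 = 3/4.
Similarly for Rh via the mother's Rh distribution: P(Rh+) = 1.
Independent loci: 3/4 × 1 = 3/4.

3/4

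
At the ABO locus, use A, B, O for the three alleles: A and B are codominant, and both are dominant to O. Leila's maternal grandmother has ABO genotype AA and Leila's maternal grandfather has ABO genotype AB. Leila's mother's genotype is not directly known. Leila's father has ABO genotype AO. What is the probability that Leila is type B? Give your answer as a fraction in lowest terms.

Leila's mother's ABO genotype from AA × AB: 1/2 AA, 1/2 AB.
Crossing each possibility with the father AO and summing P(type B): 1/2·0 + 1/2·1/4 = 1/8.

1/8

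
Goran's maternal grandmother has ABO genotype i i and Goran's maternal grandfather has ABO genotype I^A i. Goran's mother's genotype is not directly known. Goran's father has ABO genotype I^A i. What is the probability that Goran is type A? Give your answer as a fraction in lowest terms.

Goran's mother's ABO genotype from i i × I^A i: 1/2 I^A i, 1/2 i i.
Crossing each possibility with the father I^A i and summing P(type A): 1/2·3/4 + 1/2·1/2 = 5/8.

5/8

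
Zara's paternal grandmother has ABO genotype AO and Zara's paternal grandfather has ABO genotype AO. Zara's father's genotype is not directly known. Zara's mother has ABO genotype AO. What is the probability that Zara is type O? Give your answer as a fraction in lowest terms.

Zara's father's ABO genotype from AO × AO: 1/4 AA, 1/2 AO, 1/4 OO.
Crossing each possibility with the mother AO and summing P(type O): 1/4·0 + 1/2·1/4 + 1/4·1/2 = 1/4.

1/4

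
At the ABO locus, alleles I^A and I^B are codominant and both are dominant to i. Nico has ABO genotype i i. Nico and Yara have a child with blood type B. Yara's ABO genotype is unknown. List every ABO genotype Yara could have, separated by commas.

I^A I^B, I^B I^B, I^B i

For each candidate genotype of Yara, check whether crossing it with i i can produce every observed child phenotype.
  I^A I^A → possible child types {A} ✗
  I^A I^B → possible child types {A, B} ✓
  I^A i → possible child types {O, A} ✗
  I^B I^B → possible child types {B} ✓
  I^B i → possible child types {O, B} ✓
  i i → possible child types {O} ✗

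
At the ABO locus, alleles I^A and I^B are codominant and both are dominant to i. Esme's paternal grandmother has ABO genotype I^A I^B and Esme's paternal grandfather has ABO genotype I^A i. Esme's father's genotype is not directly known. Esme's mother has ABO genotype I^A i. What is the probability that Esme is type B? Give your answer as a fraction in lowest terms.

Esme's father's ABO genotype from I^A I^B × I^A i: 1/4 I^A I^A, 1/4 I^A I^B, 1/4 I^A i, 1/4 I^B i.
Crossing each possibility with the mother I^A i and summing P(type B): 1/4·0 + 1/4·1/4 + 1/4·0 + 1/4·1/4 = 1/8.

1/8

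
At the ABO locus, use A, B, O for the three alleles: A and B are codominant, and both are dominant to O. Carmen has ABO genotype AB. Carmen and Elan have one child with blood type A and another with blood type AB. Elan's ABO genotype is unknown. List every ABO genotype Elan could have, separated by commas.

For each candidate genotype of Elan, check whether crossing it with AB can produce every observed child phenotype.
  AA → possible child types {A, AB} ✓
  AB → possible child types {A, B, AB} ✓
  AO → possible child types {A, B, AB} ✓
  BB → possible child types {B, AB} ✗
  BO → possible child types {A, B, AB} ✓
  OO → possible child types {A, B} ✗

AA, AB, AO, BO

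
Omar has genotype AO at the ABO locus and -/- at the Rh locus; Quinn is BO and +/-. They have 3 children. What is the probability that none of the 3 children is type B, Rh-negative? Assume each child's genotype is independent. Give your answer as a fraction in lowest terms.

343/512

ABO cross AO × BO → 1/4 O, 1/4 A, 1/4 B, 1/4 AB.
Rh cross -/- × +/- → 1/2 Rh+, 1/2 Rh-; so P(type B, Rh-negative) = 1/4 × 1/2 = 1/8 per child.
P(not type B, Rh-negative) = 7/8 for one child; (7/8)^3 = 343/512.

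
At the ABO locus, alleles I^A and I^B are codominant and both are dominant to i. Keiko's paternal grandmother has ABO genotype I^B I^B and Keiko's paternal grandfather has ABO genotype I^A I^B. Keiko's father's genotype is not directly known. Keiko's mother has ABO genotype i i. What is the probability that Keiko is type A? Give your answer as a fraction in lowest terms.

1/4

Keiko's father's ABO genotype from I^B I^B × I^A I^B: 1/2 I^A I^B, 1/2 I^B I^B.
Crossing each possibility with the mother i i and summing P(type A): 1/2·1/2 + 1/2·0 = 1/4.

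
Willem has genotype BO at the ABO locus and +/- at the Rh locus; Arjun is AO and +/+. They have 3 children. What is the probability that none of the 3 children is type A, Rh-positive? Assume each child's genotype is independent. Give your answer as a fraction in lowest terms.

27/64

ABO cross BO × AO → 1/4 O, 1/4 A, 1/4 B, 1/4 AB.
Rh cross +/- × +/+ → 1 Rh+; so P(type A, Rh-positive) = 1/4 × 1 = 1/4 per child.
P(not type A, Rh-positive) = 3/4 for one child; (3/4)^3 = 27/64.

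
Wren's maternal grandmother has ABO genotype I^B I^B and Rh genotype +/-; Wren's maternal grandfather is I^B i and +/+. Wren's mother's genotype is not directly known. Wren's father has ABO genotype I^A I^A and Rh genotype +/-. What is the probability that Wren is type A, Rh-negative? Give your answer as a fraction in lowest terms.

Wren's mother's ABO genotype from I^B I^B × I^B i: 1/2 I^B I^B, 1/2 I^B i.
Crossing each possibility with the father I^A I^A and summing P(type A): 1/2·0 + 1/2·1/2 = 1/4.
Similarly for Rh via the mother's Rh distribution: P(Rh-) = 1/8.
Independent loci: 1/4 × 1/8 = 1/32.

1/32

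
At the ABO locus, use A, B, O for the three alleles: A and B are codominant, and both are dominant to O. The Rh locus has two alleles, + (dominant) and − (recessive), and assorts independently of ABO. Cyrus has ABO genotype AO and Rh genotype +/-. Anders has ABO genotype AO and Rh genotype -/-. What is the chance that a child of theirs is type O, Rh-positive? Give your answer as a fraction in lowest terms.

ABO cross AO × AO → offspring phenotypes: 1/4 O, 3/4 A.
Rh cross +/- × -/- → 1/2 Rh+, 1/2 Rh-.
Independent loci: P(type O, Rh-positive) = 1/4 × 1/2 = 1/8.

1/8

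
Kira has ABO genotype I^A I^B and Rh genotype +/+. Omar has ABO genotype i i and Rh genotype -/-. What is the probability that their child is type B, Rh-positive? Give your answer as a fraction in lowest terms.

ABO cross I^A I^B × i i → offspring phenotypes: 1/2 A, 1/2 B.
Rh cross +/+ × -/- → 1 Rh+.
Independent loci: P(type B, Rh-positive) = 1/2 × 1 = 1/2.

1/2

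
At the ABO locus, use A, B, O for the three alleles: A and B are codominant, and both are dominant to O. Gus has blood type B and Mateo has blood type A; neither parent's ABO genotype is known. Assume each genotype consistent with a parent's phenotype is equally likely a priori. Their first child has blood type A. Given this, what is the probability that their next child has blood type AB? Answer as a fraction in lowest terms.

Possible genotypes: Gus ∈ {BB, BO}; Mateo ∈ {AA, AO}.
Weight each parental genotype pair by prior × P(type-A child):
  BO × AA: posterior weight 2/3; P(next child type AB) = 1/2.
  BO × AO: posterior weight 1/3; P(next child type AB) = 1/4.
Weighted sum = 5/12.

5/12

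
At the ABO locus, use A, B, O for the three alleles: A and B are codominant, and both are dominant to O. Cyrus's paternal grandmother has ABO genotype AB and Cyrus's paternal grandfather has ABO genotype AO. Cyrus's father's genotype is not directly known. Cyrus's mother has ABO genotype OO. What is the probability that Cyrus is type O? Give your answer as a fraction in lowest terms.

Cyrus's father's ABO genotype from AB × AO: 1/4 AA, 1/4 AB, 1/4 AO, 1/4 BO.
Crossing each possibility with the mother OO and summing P(type O): 1/4·0 + 1/4·0 + 1/4·1/2 + 1/4·1/2 = 1/4.

1/4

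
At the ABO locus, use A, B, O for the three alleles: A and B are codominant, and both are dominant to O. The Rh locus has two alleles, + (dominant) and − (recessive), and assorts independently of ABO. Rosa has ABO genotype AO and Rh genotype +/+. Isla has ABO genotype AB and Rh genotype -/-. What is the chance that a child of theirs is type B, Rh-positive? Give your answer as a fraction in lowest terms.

ABO cross AO × AB → offspring phenotypes: 1/2 A, 1/4 B, 1/4 AB.
Rh cross +/+ × -/- → 1 Rh+.
Independent loci: P(type B, Rh-positive) = 1/4 × 1 = 1/4.

1/4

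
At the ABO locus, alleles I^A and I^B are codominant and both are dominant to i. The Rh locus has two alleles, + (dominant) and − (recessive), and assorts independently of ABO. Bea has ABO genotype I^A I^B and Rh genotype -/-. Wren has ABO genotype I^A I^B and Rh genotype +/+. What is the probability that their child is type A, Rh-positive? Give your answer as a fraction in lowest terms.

ABO cross I^A I^B × I^A I^B → offspring phenotypes: 1/4 A, 1/4 B, 1/2 AB.
Rh cross -/- × +/+ → 1 Rh+.
Independent loci: P(type A, Rh-positive) = 1/4 × 1 = 1/4.

1/4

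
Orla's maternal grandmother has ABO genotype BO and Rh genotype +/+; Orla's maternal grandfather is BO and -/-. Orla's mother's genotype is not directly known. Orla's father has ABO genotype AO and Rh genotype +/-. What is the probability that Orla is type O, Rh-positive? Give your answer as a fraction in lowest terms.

Orla's mother's ABO genotype from BO × BO: 1/4 BB, 1/2 BO, 1/4 OO.
Crossing each possibility with the father AO and summing P(type O): 1/4·0 + 1/2·1/4 + 1/4·1/2 = 1/4.
Similarly for Rh via the mother's Rh distribution: P(Rh+) = 3/4.
Independent loci: 1/4 × 3/4 = 3/16.

3/16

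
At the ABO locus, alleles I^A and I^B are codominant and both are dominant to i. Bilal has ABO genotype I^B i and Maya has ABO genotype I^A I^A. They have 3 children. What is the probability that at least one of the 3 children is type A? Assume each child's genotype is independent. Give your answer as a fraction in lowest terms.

7/8

ABO cross I^B i × I^A I^A → 1/2 A, 1/2 AB.
So P(type A) = 1/2 per child.
P(none) = (1/2)^3 = 1/8; P(at least one) = 1 − 1/8 = 7/8.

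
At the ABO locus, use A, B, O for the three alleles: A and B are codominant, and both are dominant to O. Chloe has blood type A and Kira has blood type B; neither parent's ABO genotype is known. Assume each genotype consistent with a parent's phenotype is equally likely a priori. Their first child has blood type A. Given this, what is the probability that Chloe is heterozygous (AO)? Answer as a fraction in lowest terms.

Possible genotypes: Chloe ∈ {AA, AO}; Kira ∈ {BB, BO}.
Weight each parental genotype pair by prior × P(type-A child):
  AA × BO: posterior weight 2/3.
  AO × BO: posterior weight 1/3.
Sum the posterior weight over pairs where Chloe is AO: 1/3.

1/3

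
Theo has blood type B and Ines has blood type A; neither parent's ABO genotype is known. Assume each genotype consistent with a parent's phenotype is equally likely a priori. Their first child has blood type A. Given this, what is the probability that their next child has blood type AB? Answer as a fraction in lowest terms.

Possible genotypes: Theo ∈ {I^B I^B, I^B i}; Ines ∈ {I^A I^A, I^A i}.
Weight each parental genotype pair by prior × P(type-A child):
  I^B i × I^A I^A: posterior weight 2/3; P(next child type AB) = 1/2.
  I^B i × I^A i: posterior weight 1/3; P(next child type AB) = 1/4.
Weighted sum = 5/12.

5/12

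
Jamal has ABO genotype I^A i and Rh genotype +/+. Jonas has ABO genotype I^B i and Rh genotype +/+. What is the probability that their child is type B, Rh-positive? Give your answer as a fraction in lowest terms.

ABO cross I^A i × I^B i → offspring phenotypes: 1/4 O, 1/4 A, 1/4 B, 1/4 AB.
Rh cross +/+ × +/+ → 1 Rh+.
Independent loci: P(type B, Rh-positive) = 1/4 × 1 = 1/4.

1/4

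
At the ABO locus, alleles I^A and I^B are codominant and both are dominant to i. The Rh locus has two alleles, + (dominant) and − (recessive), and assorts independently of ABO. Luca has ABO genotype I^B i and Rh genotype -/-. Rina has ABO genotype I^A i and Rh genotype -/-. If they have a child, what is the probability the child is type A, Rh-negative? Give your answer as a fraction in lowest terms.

1/4

ABO cross I^B i × I^A i → offspring phenotypes: 1/4 O, 1/4 A, 1/4 B, 1/4 AB.
Rh cross -/- × -/- → 1 Rh-.
Independent loci: P(type A, Rh-negative) = 1/4 × 1 = 1/4.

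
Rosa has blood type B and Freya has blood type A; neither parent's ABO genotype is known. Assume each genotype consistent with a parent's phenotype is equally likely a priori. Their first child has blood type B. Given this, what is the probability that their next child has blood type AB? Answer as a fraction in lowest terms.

5/12

Possible genotypes: Rosa ∈ {I^B I^B, I^B i}; Freya ∈ {I^A I^A, I^A i}.
Weight each parental genotype pair by prior × P(type-B child):
  I^B I^B × I^A i: posterior weight 2/3; P(next child type AB) = 1/2.
  I^B i × I^A i: posterior weight 1/3; P(next child type AB) = 1/4.
Weighted sum = 5/12.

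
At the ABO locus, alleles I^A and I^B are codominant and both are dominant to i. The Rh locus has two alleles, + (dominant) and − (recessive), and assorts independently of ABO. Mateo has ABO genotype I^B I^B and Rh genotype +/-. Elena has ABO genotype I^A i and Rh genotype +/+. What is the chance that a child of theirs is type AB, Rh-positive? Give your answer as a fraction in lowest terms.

ABO cross I^B I^B × I^A i → offspring phenotypes: 1/2 B, 1/2 AB.
Rh cross +/- × +/+ → 1 Rh+.
Independent loci: P(type AB, Rh-positive) = 1/2 × 1 = 1/2.

1/2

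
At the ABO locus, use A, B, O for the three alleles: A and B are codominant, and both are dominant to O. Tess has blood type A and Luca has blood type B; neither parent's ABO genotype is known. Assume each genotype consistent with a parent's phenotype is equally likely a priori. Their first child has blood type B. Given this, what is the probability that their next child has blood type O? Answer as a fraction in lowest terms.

1/12

Possible genotypes: Tess ∈ {AA, AO}; Luca ∈ {BB, BO}.
Weight each parental genotype pair by prior × P(type-B child):
  AO × BB: posterior weight 2/3; P(next child type O) = 0.
  AO × BO: posterior weight 1/3; P(next child type O) = 1/4.
Weighted sum = 1/12.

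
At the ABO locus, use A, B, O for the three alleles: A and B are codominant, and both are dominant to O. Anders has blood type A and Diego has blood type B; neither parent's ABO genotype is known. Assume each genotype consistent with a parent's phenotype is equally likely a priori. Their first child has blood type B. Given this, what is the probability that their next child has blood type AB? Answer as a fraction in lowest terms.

5/12

Possible genotypes: Anders ∈ {AA, AO}; Diego ∈ {BB, BO}.
Weight each parental genotype pair by prior × P(type-B child):
  AO × BB: posterior weight 2/3; P(next child type AB) = 1/2.
  AO × BO: posterior weight 1/3; P(next child type AB) = 1/4.
Weighted sum = 5/12.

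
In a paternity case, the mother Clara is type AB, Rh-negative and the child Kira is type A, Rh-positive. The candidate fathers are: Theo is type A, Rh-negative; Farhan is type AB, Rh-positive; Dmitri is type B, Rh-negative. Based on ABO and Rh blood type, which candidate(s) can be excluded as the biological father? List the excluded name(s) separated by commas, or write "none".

A candidate is excluded only if no genotype consistent with his phenotype could produce a type A, Rh-positive child with a type AB, Rh-negative mother.
Theo (type A, Rh-): no genotype consistent with that phenotype can produce a type-A Rh+ child with a type-AB mother.
Dmitri (type B, Rh-): no genotype consistent with that phenotype can produce a type-A Rh+ child with a type-AB mother.

Theo, Dmitri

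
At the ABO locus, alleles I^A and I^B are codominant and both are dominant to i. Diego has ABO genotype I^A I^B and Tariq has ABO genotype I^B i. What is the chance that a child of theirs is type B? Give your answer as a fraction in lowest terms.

1/2

ABO cross I^A I^B × I^B i → offspring phenotypes: 1/4 A, 1/2 B, 1/4 AB.
So P(type B) = 1/2.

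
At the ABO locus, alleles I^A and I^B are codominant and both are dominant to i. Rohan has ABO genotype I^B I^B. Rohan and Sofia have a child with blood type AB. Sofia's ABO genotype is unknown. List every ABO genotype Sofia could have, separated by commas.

For each candidate genotype of Sofia, check whether crossing it with I^B I^B can produce every observed child phenotype.
  I^A I^A → possible child types {AB} ✓
  I^A I^B → possible child types {B, AB} ✓
  I^A i → possible child types {B, AB} ✓
  I^B I^B → possible child types {B} ✗
  I^B i → possible child types {B} ✗
  i i → possible child types {B} ✗

I^A I^A, I^A I^B, I^A i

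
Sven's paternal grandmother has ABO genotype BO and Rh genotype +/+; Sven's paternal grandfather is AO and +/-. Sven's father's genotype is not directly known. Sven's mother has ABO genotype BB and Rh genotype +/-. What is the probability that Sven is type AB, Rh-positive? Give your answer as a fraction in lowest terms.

Sven's father's ABO genotype from BO × AO: 1/4 AB, 1/4 AO, 1/4 BO, 1/4 OO.
Crossing each possibility with the mother BB and summing P(type AB): 1/4·1/2 + 1/4·1/2 + 1/4·0 + 1/4·0 = 1/4.
Similarly for Rh via the father's Rh distribution: P(Rh+) = 7/8.
Independent loci: 1/4 × 7/8 = 7/32.

7/32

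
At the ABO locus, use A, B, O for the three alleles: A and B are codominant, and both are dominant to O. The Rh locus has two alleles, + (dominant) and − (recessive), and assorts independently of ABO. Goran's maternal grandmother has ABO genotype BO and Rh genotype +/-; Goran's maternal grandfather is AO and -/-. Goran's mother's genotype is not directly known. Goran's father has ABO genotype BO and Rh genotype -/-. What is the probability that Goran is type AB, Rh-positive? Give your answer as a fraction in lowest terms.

Goran's mother's ABO genotype from BO × AO: 1/4 AB, 1/4 AO, 1/4 BO, 1/4 OO.
Crossing each possibility with the father BO and summing P(type AB): 1/4·1/4 + 1/4·1/4 + 1/4·0 + 1/4·0 = 1/8.
Similarly for Rh via the mother's Rh distribution: P(Rh+) = 1/4.
Independent loci: 1/8 × 1/4 = 1/32.

1/32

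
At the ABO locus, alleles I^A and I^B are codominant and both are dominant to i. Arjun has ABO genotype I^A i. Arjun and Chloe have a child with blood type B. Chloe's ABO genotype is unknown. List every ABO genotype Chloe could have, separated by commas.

For each candidate genotype of Chloe, check whether crossing it with I^A i can produce every observed child phenotype.
  I^A I^A → possible child types {A} ✗
  I^A I^B → possible child types {A, B, AB} ✓
  I^A i → possible child types {O, A} ✗
  I^B I^B → possible child types {B, AB} ✓
  I^B i → possible child types {O, A, B, AB} ✓
  i i → possible child types {O, A} ✗

I^A I^B, I^B I^B, I^B i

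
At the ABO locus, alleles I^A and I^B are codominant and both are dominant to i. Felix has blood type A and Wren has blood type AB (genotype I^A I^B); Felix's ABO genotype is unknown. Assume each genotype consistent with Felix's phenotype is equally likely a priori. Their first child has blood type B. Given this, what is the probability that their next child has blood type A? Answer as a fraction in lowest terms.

Possible genotypes: Felix ∈ {I^A I^A, I^A i}; Wren ∈ {I^A I^B}.
Weight each parental genotype pair by prior × P(type-B child):
  I^A i × I^A I^B: posterior weight 1; P(next child type A) = 1/2.
Weighted sum = 1/2.

1/2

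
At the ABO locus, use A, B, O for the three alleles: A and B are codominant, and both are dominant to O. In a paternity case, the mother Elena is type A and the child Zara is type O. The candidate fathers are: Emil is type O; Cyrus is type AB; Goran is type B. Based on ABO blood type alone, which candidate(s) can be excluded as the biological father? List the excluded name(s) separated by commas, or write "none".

Cyrus

A candidate is excluded only if no genotype consistent with his phenotype could produce a type O child with a type A mother.
Cyrus (type AB): no genotype consistent with that phenotype can produce a type-O child with a type-A mother.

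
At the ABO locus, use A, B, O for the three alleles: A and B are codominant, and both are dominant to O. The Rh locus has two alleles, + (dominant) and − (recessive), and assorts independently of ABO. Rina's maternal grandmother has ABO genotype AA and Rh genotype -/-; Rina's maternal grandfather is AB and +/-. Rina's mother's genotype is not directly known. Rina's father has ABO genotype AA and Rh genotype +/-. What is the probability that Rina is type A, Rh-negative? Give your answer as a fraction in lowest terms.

9/32

Rina's mother's ABO genotype from AA × AB: 1/2 AA, 1/2 AB.
Crossing each possibility with the father AA and summing P(type A): 1/2·1 + 1/2·1/2 = 3/4.
Similarly for Rh via the mother's Rh distribution: P(Rh-) = 3/8.
Independent loci: 3/4 × 3/8 = 9/32.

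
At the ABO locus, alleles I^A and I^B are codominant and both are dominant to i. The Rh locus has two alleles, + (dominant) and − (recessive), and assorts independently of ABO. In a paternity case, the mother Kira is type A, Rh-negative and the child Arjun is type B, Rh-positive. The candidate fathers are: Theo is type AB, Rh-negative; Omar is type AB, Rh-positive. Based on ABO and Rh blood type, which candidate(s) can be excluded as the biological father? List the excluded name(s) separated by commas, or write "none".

A candidate is excluded only if no genotype consistent with his phenotype could produce a type B, Rh-positive child with a type A, Rh-negative mother.
Theo (type AB, Rh-): no genotype consistent with that phenotype can produce a type-B Rh+ child with a type-A mother.

Theo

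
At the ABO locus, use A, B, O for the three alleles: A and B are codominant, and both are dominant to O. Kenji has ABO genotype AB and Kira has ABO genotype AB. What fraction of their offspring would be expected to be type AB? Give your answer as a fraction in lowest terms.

1/2

ABO cross AB × AB → offspring phenotypes: 1/4 A, 1/4 B, 1/2 AB.
So P(type AB) = 1/2.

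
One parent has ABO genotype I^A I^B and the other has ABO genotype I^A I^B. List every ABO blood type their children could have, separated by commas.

A, B, AB

Gametes from I^A I^B × I^A I^B give offspring ABO genotypes I^A I^A, I^A I^B, I^B I^B, i.e. phenotypes A, B, AB.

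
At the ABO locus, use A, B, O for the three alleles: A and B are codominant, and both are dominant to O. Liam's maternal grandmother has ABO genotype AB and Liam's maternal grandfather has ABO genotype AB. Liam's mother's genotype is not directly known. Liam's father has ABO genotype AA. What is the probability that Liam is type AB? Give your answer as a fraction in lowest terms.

Liam's mother's ABO genotype from AB × AB: 1/4 AA, 1/2 AB, 1/4 BB.
Crossing each possibility with the father AA and summing P(type AB): 1/4·0 + 1/2·1/2 + 1/4·1 = 1/2.

1/2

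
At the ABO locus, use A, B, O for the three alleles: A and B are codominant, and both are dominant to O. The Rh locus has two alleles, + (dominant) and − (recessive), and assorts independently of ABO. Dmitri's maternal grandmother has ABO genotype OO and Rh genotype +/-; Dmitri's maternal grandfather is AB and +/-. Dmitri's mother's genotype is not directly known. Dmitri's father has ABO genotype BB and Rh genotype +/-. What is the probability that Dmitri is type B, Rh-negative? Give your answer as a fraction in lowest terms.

3/16

Dmitri's mother's ABO genotype from OO × AB: 1/2 AO, 1/2 BO.
Crossing each possibility with the father BB and summing P(type B): 1/2·1/2 + 1/2·1 = 3/4.
Similarly for Rh via the mother's Rh distribution: P(Rh-) = 1/4.
Independent loci: 3/4 × 1/4 = 3/16.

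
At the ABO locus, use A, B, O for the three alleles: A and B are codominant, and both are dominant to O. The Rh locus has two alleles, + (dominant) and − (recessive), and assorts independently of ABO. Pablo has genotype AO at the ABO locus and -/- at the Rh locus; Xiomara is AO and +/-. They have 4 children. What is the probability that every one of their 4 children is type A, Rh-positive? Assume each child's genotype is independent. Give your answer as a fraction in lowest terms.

81/4096

ABO cross AO × AO → 1/4 O, 3/4 A.
Rh cross -/- × +/- → 1/2 Rh+, 1/2 Rh-; so P(type A, Rh-positive) = 3/4 × 1/2 = 3/8 per child.
All 4 independent: (3/8)^4 = 81/4096.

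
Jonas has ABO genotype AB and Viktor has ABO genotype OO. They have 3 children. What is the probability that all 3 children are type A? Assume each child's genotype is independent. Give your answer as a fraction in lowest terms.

1/8

ABO cross AB × OO → 1/2 A, 1/2 B.
So P(type A) = 1/2 per child.
All 3 independent: (1/2)^3 = 1/8.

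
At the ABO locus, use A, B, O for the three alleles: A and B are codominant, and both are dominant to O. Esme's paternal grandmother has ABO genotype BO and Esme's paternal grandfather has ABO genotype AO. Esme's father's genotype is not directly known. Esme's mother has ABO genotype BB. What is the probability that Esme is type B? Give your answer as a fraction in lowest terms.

Esme's father's ABO genotype from BO × AO: 1/4 AB, 1/4 AO, 1/4 BO, 1/4 OO.
Crossing each possibility with the mother BB and summing P(type B): 1/4·1/2 + 1/4·1/2 + 1/4·1 + 1/4·1 = 3/4.

3/4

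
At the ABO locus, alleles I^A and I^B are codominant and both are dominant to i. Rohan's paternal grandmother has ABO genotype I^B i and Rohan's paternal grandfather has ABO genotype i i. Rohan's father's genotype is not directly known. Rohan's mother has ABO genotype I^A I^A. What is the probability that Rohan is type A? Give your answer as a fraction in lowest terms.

3/4

Rohan's father's ABO genotype from I^B i × i i: 1/2 I^B i, 1/2 i i.
Crossing each possibility with the mother I^A I^A and summing P(type A): 1/2·1/2 + 1/2·1 = 3/4.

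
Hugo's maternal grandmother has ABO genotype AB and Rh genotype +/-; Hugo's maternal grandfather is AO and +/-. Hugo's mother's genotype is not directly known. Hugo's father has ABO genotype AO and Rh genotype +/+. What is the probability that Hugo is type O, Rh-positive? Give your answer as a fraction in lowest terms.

Hugo's mother's ABO genotype from AB × AO: 1/4 AA, 1/4 AB, 1/4 AO, 1/4 BO.
Crossing each possibility with the father AO and summing P(type O): 1/4·0 + 1/4·0 + 1/4·1/4 + 1/4·1/4 = 1/8.
Similarly for Rh via the mother's Rh distribution: P(Rh+) = 1.
Independent loci: 1/8 × 1 = 1/8.

1/8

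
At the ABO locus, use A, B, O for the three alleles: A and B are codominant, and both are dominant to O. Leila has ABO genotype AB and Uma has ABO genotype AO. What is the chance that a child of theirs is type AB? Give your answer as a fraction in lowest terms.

ABO cross AB × AO → offspring phenotypes: 1/2 A, 1/4 B, 1/4 AB.
So P(type AB) = 1/4.

1/4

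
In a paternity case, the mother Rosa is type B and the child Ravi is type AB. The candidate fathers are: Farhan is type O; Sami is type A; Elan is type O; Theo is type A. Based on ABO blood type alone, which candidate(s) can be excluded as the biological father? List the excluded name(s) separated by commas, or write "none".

Farhan, Elan

A candidate is excluded only if no genotype consistent with his phenotype could produce a type AB child with a type B mother.
Farhan (type O): no genotype consistent with that phenotype can produce a type-AB child with a type-B mother.
Elan (type O): no genotype consistent with that phenotype can produce a type-AB child with a type-B mother.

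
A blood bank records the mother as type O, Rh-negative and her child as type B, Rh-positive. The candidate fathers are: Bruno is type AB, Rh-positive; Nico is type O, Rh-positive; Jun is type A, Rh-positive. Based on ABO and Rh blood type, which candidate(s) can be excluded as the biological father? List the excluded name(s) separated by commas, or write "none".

A candidate is excluded only if no genotype consistent with his phenotype could produce a type B, Rh-positive child with a type O, Rh-negative mother.
Nico (type O, Rh+): no genotype consistent with that phenotype can produce a type-B Rh+ child with a type-O mother.
Jun (type A, Rh+): no genotype consistent with that phenotype can produce a type-B Rh+ child with a type-O mother.

Nico, Jun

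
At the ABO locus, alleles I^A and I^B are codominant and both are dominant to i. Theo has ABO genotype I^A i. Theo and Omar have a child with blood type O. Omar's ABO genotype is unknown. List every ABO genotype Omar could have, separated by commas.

I^A i, I^B i, i i

For each candidate genotype of Omar, check whether crossing it with I^A i can produce every observed child phenotype.
  I^A I^A → possible child types {A} ✗
  I^A I^B → possible child types {A, B, AB} ✗
  I^A i → possible child types {O, A} ✓
  I^B I^B → possible child types {B, AB} ✗
  I^B i → possible child types {O, A, B, AB} ✓
  i i → possible child types {O, A} ✓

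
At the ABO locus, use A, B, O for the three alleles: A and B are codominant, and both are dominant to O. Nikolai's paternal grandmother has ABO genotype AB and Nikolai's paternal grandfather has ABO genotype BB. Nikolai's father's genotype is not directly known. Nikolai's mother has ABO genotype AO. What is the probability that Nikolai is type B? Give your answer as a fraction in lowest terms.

Nikolai's father's ABO genotype from AB × BB: 1/2 AB, 1/2 BB.
Crossing each possibility with the mother AO and summing P(type B): 1/2·1/4 + 1/2·1/2 = 3/8.

3/8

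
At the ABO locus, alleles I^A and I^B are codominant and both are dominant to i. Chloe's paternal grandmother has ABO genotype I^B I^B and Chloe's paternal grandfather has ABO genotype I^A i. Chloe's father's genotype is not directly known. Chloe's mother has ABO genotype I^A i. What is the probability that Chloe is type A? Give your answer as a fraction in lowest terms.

Chloe's father's ABO genotype from I^B I^B × I^A i: 1/2 I^A I^B, 1/2 I^B i.
Crossing each possibility with the mother I^A i and summing P(type A): 1/2·1/2 + 1/2·1/4 = 3/8.

3/8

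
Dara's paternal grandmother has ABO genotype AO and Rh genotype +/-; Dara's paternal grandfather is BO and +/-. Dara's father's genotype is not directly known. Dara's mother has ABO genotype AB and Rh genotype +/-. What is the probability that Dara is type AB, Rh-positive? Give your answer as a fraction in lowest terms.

3/16

Dara's father's ABO genotype from AO × BO: 1/4 AB, 1/4 AO, 1/4 BO, 1/4 OO.
Crossing each possibility with the mother AB and summing P(type AB): 1/4·1/2 + 1/4·1/4 + 1/4·1/4 + 1/4·0 = 1/4.
Similarly for Rh via the father's Rh distribution: P(Rh+) = 3/4.
Independent loci: 1/4 × 3/4 = 3/16.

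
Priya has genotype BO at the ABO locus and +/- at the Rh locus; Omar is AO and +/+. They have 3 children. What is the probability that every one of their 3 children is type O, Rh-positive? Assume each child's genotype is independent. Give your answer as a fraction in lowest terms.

1/64

ABO cross BO × AO → 1/4 O, 1/4 A, 1/4 B, 1/4 AB.
Rh cross +/- × +/+ → 1 Rh+; so P(type O, Rh-positive) = 1/4 × 1 = 1/4 per child.
All 3 independent: (1/4)^3 = 1/64.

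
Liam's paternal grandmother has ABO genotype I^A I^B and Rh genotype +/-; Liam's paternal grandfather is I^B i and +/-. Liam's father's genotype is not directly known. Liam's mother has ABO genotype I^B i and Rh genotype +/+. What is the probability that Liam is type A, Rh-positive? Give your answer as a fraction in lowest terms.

1/8

Liam's father's ABO genotype from I^A I^B × I^B i: 1/4 I^A I^B, 1/4 I^A i, 1/4 I^B I^B, 1/4 I^B i.
Crossing each possibility with the mother I^B i and summing P(type A): 1/4·1/4 + 1/4·1/4 + 1/4·0 + 1/4·0 = 1/8.
Similarly for Rh via the father's Rh distribution: P(Rh+) = 1.
Independent loci: 1/8 × 1 = 1/8.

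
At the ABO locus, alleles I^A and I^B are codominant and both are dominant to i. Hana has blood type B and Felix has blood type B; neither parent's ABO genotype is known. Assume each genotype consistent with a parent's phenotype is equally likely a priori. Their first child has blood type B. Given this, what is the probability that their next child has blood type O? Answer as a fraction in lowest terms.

1/20

Possible genotypes: Hana ∈ {I^B I^B, I^B i}; Felix ∈ {I^B I^B, I^B i}.
Weight each parental genotype pair by prior × P(type-B child):
  I^B I^B × I^B I^B: posterior weight 4/15; P(next child type O) = 0.
  I^B I^B × I^B i: posterior weight 4/15; P(next child type O) = 0.
  I^B i × I^B I^B: posterior weight 4/15; P(next child type O) = 0.
  I^B i × I^B i: posterior weight 1/5; P(next child type O) = 1/4.
Weighted sum = 1/20.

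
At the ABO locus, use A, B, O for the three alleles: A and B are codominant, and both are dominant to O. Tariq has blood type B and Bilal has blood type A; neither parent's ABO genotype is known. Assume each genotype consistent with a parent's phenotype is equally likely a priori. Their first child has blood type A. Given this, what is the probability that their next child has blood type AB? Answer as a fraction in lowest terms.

Possible genotypes: Tariq ∈ {BB, BO}; Bilal ∈ {AA, AO}.
Weight each parental genotype pair by prior × P(type-A child):
  BO × AA: posterior weight 2/3; P(next child type AB) = 1/2.
  BO × AO: posterior weight 1/3; P(next child type AB) = 1/4.
Weighted sum = 5/12.

5/12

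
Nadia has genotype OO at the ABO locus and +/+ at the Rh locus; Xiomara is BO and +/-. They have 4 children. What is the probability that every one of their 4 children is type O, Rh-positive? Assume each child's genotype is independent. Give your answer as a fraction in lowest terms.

1/16

ABO cross OO × BO → 1/2 O, 1/2 B.
Rh cross +/+ × +/- → 1 Rh+; so P(type O, Rh-positive) = 1/2 × 1 = 1/2 per child.
All 4 independent: (1/2)^4 = 1/16.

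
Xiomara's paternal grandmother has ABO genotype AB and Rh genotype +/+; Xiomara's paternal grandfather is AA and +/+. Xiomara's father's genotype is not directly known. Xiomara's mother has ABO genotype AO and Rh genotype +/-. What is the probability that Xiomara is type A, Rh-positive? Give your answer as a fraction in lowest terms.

Xiomara's father's ABO genotype from AB × AA: 1/2 AA, 1/2 AB.
Crossing each possibility with the mother AO and summing P(type A): 1/2·1 + 1/2·1/2 = 3/4.
Similarly for Rh via the father's Rh distribution: P(Rh+) = 1.
Independent loci: 3/4 × 1 = 3/4.

3/4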